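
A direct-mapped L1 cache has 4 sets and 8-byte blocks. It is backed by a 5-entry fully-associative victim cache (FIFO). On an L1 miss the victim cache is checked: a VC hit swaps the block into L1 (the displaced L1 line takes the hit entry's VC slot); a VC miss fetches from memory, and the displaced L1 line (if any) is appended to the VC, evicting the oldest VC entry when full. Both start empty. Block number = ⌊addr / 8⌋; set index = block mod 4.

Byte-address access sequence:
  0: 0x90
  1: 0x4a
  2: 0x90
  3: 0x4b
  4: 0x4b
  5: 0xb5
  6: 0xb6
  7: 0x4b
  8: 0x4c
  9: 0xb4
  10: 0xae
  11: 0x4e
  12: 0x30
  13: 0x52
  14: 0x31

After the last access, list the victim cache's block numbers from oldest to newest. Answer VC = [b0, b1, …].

VC = [18, 21, 22, 10]

#0 0x90→b18/s2 MISS; vc=[]
#1 0x4a→b9/s1 MISS; vc=[]
#2 0x90→b18/s2 L1-HIT; vc=[]
#3 0x4b→b9/s1 L1-HIT; vc=[]
#4 0x4b→b9/s1 L1-HIT; vc=[]
#5 0xb5→b22/s2 MISS; vc=[18]
#6 0xb6→b22/s2 L1-HIT; vc=[18]
#7 0x4b→b9/s1 L1-HIT; vc=[18]
#8 0x4c→b9/s1 L1-HIT; vc=[18]
#9 0xb4→b22/s2 L1-HIT; vc=[18]
#10 0xae→b21/s1 MISS; vc=[18,9]
#11 0x4e→b9/s1 VC-HIT; vc=[18,21]
#12 0x30→b6/s2 MISS; vc=[18,21,22]
#13 0x52→b10/s2 MISS; vc=[18,21,22,6]
#14 0x31→b6/s2 VC-HIT; vc=[18,21,22,10]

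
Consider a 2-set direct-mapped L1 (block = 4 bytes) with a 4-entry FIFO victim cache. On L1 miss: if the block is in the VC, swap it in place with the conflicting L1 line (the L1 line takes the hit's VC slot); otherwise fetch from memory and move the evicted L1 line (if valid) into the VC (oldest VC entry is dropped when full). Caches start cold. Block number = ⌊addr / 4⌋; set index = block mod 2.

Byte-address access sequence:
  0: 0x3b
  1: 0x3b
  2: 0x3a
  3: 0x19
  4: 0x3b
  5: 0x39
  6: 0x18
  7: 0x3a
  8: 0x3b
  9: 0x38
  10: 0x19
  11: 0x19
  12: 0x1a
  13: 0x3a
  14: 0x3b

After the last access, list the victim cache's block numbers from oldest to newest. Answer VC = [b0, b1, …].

VC = [6]

  [0] addr=0x3b blk=14 s=0: MISS | VC []
  [1] addr=0x3b blk=14 s=0: L1-HIT | VC []
  [2] addr=0x3a blk=14 s=0: L1-HIT | VC []
  [3] addr=0x19 blk=6 s=0: MISS | VC [14]
  [4] addr=0x3b blk=14 s=0: VC-HIT | VC [6]
  [5] addr=0x39 blk=14 s=0: L1-HIT | VC [6]
  [6] addr=0x18 blk=6 s=0: VC-HIT | VC [14]
  [7] addr=0x3a blk=14 s=0: VC-HIT | VC [6]
  [8] addr=0x3b blk=14 s=0: L1-HIT | VC [6]
  [9] addr=0x38 blk=14 s=0: L1-HIT | VC [6]
  [10] addr=0x19 blk=6 s=0: VC-HIT | VC [14]
  [11] addr=0x19 blk=6 s=0: L1-HIT | VC [14]
  [12] addr=0x1a blk=6 s=0: L1-HIT | VC [14]
  [13] addr=0x3a blk=14 s=0: VC-HIT | VC [6]
  [14] addr=0x3b blk=14 s=0: L1-HIT | VC [6]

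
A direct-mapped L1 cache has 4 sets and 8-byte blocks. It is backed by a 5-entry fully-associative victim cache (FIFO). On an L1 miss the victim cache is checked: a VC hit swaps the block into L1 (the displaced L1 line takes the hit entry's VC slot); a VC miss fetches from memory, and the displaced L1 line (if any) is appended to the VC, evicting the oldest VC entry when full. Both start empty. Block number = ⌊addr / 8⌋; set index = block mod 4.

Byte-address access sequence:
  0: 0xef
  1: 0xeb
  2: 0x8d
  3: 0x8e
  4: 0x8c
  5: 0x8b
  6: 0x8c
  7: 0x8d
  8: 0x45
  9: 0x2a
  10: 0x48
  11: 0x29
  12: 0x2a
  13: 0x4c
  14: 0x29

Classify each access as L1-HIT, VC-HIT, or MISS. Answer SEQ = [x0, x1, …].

SEQ = [MISS, L1-HIT, MISS, L1-HIT, L1-HIT, L1-HIT, L1-HIT, L1-HIT, MISS, MISS, MISS, VC-HIT, L1-HIT, VC-HIT, VC-HIT]

#0 0xef→b29/s1 MISS; vc=[]
#1 0xeb→b29/s1 L1-HIT; vc=[]
#2 0x8d→b17/s1 MISS; vc=[29]
#3 0x8e→b17/s1 L1-HIT; vc=[29]
#4 0x8c→b17/s1 L1-HIT; vc=[29]
#5 0x8b→b17/s1 L1-HIT; vc=[29]
#6 0x8c→b17/s1 L1-HIT; vc=[29]
#7 0x8d→b17/s1 L1-HIT; vc=[29]
#8 0x45→b8/s0 MISS; vc=[29]
#9 0x2a→b5/s1 MISS; vc=[29,17]
#10 0x48→b9/s1 MISS; vc=[29,17,5]
#11 0x29→b5/s1 VC-HIT; vc=[29,17,9]
#12 0x2a→b5/s1 L1-HIT; vc=[29,17,9]
#13 0x4c→b9/s1 VC-HIT; vc=[29,17,5]
#14 0x29→b5/s1 VC-HIT; vc=[29,17,9]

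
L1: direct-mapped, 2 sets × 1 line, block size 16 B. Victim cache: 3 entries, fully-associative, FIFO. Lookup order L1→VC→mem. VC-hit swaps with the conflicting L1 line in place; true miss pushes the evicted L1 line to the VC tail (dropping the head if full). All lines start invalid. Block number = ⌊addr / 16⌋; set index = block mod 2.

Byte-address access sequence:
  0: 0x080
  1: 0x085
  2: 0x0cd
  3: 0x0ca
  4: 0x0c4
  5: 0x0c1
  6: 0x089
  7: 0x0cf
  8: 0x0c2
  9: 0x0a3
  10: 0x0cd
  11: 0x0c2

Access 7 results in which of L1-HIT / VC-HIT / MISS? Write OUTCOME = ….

0: 0x80 (blk 8, set 0) → MISS  vc=[]
1: 0x85 (blk 8, set 0) → L1-HIT  vc=[]
2: 0xcd (blk 12, set 0) → MISS  vc=[8]
3: 0xca (blk 12, set 0) → L1-HIT  vc=[8]
4: 0xc4 (blk 12, set 0) → L1-HIT  vc=[8]
5: 0xc1 (blk 12, set 0) → L1-HIT  vc=[8]
6: 0x89 (blk 8, set 0) → VC-HIT  vc=[12]
7: 0xcf (blk 12, set 0) → VC-HIT  vc=[8]
8: 0xc2 (blk 12, set 0) → L1-HIT  vc=[8]
9: 0xa3 (blk 10, set 0) → MISS  vc=[8, 12]
10: 0xcd (blk 12, set 0) → VC-HIT  vc=[8, 10]
11: 0xc2 (blk 12, set 0) → L1-HIT  vc=[8, 10]

OUTCOME = VC-HIT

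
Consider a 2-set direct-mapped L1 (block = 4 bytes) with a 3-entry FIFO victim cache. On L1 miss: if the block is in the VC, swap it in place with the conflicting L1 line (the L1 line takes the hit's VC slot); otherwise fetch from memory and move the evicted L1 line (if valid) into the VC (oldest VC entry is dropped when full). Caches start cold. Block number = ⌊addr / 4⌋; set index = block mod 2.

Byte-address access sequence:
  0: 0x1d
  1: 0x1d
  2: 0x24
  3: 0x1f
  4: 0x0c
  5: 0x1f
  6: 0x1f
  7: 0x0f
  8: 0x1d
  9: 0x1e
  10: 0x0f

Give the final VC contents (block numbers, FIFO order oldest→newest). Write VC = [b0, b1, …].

VC = [9, 7]

#0 0x1d→b7/s1 MISS; vc=[]
#1 0x1d→b7/s1 L1-HIT; vc=[]
#2 0x24→b9/s1 MISS; vc=[7]
#3 0x1f→b7/s1 VC-HIT; vc=[9]
#4 0xc→b3/s1 MISS; vc=[9,7]
#5 0x1f→b7/s1 VC-HIT; vc=[9,3]
#6 0x1f→b7/s1 L1-HIT; vc=[9,3]
#7 0xf→b3/s1 VC-HIT; vc=[9,7]
#8 0x1d→b7/s1 VC-HIT; vc=[9,3]
#9 0x1e→b7/s1 L1-HIT; vc=[9,3]
#10 0xf→b3/s1 VC-HIT; vc=[9,7]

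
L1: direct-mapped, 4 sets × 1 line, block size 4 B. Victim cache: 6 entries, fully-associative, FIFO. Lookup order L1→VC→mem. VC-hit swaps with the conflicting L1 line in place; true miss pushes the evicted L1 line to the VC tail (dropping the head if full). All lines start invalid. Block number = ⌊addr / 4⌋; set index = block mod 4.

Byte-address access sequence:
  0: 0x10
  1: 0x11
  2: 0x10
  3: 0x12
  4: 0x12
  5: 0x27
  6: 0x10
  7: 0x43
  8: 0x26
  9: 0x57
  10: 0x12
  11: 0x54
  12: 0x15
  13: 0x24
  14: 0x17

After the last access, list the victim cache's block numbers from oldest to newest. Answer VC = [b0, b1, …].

VC = [16, 9, 21]

#0 0x10→b4/s0 MISS; vc=[]
#1 0x11→b4/s0 L1-HIT; vc=[]
#2 0x10→b4/s0 L1-HIT; vc=[]
#3 0x12→b4/s0 L1-HIT; vc=[]
#4 0x12→b4/s0 L1-HIT; vc=[]
#5 0x27→b9/s1 MISS; vc=[]
#6 0x10→b4/s0 L1-HIT; vc=[]
#7 0x43→b16/s0 MISS; vc=[4]
#8 0x26→b9/s1 L1-HIT; vc=[4]
#9 0x57→b21/s1 MISS; vc=[4,9]
#10 0x12→b4/s0 VC-HIT; vc=[16,9]
#11 0x54→b21/s1 L1-HIT; vc=[16,9]
#12 0x15→b5/s1 MISS; vc=[16,9,21]
#13 0x24→b9/s1 VC-HIT; vc=[16,5,21]
#14 0x17→b5/s1 VC-HIT; vc=[16,9,21]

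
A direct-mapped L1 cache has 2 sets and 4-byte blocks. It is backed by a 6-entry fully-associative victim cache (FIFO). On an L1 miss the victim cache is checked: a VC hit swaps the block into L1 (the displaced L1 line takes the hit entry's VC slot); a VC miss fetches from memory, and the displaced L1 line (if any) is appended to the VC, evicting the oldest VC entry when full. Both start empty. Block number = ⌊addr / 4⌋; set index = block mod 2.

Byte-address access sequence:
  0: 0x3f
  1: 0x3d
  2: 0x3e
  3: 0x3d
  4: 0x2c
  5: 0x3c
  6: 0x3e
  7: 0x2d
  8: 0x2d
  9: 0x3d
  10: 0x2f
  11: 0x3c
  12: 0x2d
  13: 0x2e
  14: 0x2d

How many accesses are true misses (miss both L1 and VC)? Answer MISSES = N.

0: 0x3f (blk 15, set 1) → MISS  vc=[]
1: 0x3d (blk 15, set 1) → L1-HIT  vc=[]
2: 0x3e (blk 15, set 1) → L1-HIT  vc=[]
3: 0x3d (blk 15, set 1) → L1-HIT  vc=[]
4: 0x2c (blk 11, set 1) → MISS  vc=[15]
5: 0x3c (blk 15, set 1) → VC-HIT  vc=[11]
6: 0x3e (blk 15, set 1) → L1-HIT  vc=[11]
7: 0x2d (blk 11, set 1) → VC-HIT  vc=[15]
8: 0x2d (blk 11, set 1) → L1-HIT  vc=[15]
9: 0x3d (blk 15, set 1) → VC-HIT  vc=[11]
10: 0x2f (blk 11, set 1) → VC-HIT  vc=[15]
11: 0x3c (blk 15, set 1) → VC-HIT  vc=[11]
12: 0x2d (blk 11, set 1) → VC-HIT  vc=[15]
13: 0x2e (blk 11, set 1) → L1-HIT  vc=[15]
14: 0x2d (blk 11, set 1) → L1-HIT  vc=[15]

MISSES = 2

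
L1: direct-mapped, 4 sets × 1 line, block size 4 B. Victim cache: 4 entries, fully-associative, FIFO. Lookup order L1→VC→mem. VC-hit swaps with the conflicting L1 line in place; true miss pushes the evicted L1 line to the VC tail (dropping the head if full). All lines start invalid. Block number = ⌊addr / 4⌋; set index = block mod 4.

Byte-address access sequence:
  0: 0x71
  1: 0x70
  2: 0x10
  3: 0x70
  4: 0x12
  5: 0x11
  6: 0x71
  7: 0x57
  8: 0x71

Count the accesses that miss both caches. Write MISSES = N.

  [0] addr=0x71 blk=28 s=0: MISS | VC []
  [1] addr=0x70 blk=28 s=0: L1-HIT | VC []
  [2] addr=0x10 blk=4 s=0: MISS | VC [28]
  [3] addr=0x70 blk=28 s=0: VC-HIT | VC [4]
  [4] addr=0x12 blk=4 s=0: VC-HIT | VC [28]
  [5] addr=0x11 blk=4 s=0: L1-HIT | VC [28]
  [6] addr=0x71 blk=28 s=0: VC-HIT | VC [4]
  [7] addr=0x57 blk=21 s=1: MISS | VC [4]
  [8] addr=0x71 blk=28 s=0: L1-HIT | VC [4]

MISSES = 3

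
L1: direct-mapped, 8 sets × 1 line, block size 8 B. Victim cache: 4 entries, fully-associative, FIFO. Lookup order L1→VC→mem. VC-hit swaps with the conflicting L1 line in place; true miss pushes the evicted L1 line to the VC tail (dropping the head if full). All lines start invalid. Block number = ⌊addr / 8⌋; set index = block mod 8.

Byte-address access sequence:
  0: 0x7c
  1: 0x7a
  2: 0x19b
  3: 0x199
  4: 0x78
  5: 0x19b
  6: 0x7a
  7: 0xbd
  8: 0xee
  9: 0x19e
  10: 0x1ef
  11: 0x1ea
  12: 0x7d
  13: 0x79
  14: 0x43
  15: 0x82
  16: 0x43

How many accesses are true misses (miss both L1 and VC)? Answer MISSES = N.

0: 0x7c (blk 15, set 7) → MISS  vc=[]
1: 0x7a (blk 15, set 7) → L1-HIT  vc=[]
2: 0x19b (blk 51, set 3) → MISS  vc=[]
3: 0x199 (blk 51, set 3) → L1-HIT  vc=[]
4: 0x78 (blk 15, set 7) → L1-HIT  vc=[]
5: 0x19b (blk 51, set 3) → L1-HIT  vc=[]
6: 0x7a (blk 15, set 7) → L1-HIT  vc=[]
7: 0xbd (blk 23, set 7) → MISS  vc=[15]
8: 0xee (blk 29, set 5) → MISS  vc=[15]
9: 0x19e (blk 51, set 3) → L1-HIT  vc=[15]
10: 0x1ef (blk 61, set 5) → MISS  vc=[15, 29]
11: 0x1ea (blk 61, set 5) → L1-HIT  vc=[15, 29]
12: 0x7d (blk 15, set 7) → VC-HIT  vc=[23, 29]
13: 0x79 (blk 15, set 7) → L1-HIT  vc=[23, 29]
14: 0x43 (blk 8, set 0) → MISS  vc=[23, 29]
15: 0x82 (blk 16, set 0) → MISS  vc=[23, 29, 8]
16: 0x43 (blk 8, set 0) → VC-HIT  vc=[23, 29, 16]

MISSES = 7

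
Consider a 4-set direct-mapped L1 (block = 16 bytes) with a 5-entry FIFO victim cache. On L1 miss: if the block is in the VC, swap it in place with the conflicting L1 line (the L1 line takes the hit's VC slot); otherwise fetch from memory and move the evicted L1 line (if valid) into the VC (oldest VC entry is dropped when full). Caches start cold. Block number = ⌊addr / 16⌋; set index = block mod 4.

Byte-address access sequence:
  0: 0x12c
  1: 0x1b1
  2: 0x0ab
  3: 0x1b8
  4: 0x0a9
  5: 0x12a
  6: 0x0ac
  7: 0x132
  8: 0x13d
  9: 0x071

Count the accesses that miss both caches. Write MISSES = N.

MISSES = 5

  [0] addr=0x12c blk=18 s=2: MISS | VC []
  [1] addr=0x1b1 blk=27 s=3: MISS | VC []
  [2] addr=0xab blk=10 s=2: MISS | VC [18]
  [3] addr=0x1b8 blk=27 s=3: L1-HIT | VC [18]
  [4] addr=0xa9 blk=10 s=2: L1-HIT | VC [18]
  [5] addr=0x12a blk=18 s=2: VC-HIT | VC [10]
  [6] addr=0xac blk=10 s=2: VC-HIT | VC [18]
  [7] addr=0x132 blk=19 s=3: MISS | VC [18, 27]
  [8] addr=0x13d blk=19 s=3: L1-HIT | VC [18, 27]
  [9] addr=0x71 blk=7 s=3: MISS | VC [18, 27, 19]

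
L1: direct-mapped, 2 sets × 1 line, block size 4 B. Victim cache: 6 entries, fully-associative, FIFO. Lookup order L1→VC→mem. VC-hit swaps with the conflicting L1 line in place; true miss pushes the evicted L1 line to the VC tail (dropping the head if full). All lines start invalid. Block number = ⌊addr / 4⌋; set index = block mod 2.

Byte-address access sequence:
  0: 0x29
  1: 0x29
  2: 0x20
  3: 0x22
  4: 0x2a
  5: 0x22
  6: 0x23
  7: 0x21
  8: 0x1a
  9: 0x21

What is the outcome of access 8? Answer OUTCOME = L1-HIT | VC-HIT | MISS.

0: 0x29 (blk 10, set 0) → MISS  vc=[]
1: 0x29 (blk 10, set 0) → L1-HIT  vc=[]
2: 0x20 (blk 8, set 0) → MISS  vc=[10]
3: 0x22 (blk 8, set 0) → L1-HIT  vc=[10]
4: 0x2a (blk 10, set 0) → VC-HIT  vc=[8]
5: 0x22 (blk 8, set 0) → VC-HIT  vc=[10]
6: 0x23 (blk 8, set 0) → L1-HIT  vc=[10]
7: 0x21 (blk 8, set 0) → L1-HIT  vc=[10]
8: 0x1a (blk 6, set 0) → MISS  vc=[10, 8]
9: 0x21 (blk 8, set 0) → VC-HIT  vc=[10, 6]

OUTCOME = MISS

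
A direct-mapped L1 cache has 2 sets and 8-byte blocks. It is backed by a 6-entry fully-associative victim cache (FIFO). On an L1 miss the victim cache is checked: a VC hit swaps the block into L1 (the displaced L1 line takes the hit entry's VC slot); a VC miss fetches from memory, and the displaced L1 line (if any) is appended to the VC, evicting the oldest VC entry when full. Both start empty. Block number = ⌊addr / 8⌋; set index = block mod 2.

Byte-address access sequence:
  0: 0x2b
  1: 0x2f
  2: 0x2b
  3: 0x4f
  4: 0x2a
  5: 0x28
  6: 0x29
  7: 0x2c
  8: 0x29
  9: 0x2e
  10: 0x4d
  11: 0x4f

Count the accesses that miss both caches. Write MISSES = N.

  [0] addr=0x2b blk=5 s=1: MISS | VC []
  [1] addr=0x2f blk=5 s=1: L1-HIT | VC []
  [2] addr=0x2b blk=5 s=1: L1-HIT | VC []
  [3] addr=0x4f blk=9 s=1: MISS | VC [5]
  [4] addr=0x2a blk=5 s=1: VC-HIT | VC [9]
  [5] addr=0x28 blk=5 s=1: L1-HIT | VC [9]
  [6] addr=0x29 blk=5 s=1: L1-HIT | VC [9]
  [7] addr=0x2c blk=5 s=1: L1-HIT | VC [9]
  [8] addr=0x29 blk=5 s=1: L1-HIT | VC [9]
  [9] addr=0x2e blk=5 s=1: L1-HIT | VC [9]
  [10] addr=0x4d blk=9 s=1: VC-HIT | VC [5]
  [11] addr=0x4f blk=9 s=1: L1-HIT | VC [5]

MISSES = 2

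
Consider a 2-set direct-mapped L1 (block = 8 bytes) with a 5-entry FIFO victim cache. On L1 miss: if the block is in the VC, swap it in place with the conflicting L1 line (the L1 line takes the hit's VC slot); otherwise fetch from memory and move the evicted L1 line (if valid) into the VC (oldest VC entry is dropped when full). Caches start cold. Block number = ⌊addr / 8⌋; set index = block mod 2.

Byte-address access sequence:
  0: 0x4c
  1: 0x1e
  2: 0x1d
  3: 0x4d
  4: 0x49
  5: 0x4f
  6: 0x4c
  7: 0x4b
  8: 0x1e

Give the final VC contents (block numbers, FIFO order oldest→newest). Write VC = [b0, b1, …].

VC = [9]

  [0] addr=0x4c blk=9 s=1: MISS | VC []
  [1] addr=0x1e blk=3 s=1: MISS | VC [9]
  [2] addr=0x1d blk=3 s=1: L1-HIT | VC [9]
  [3] addr=0x4d blk=9 s=1: VC-HIT | VC [3]
  [4] addr=0x49 blk=9 s=1: L1-HIT | VC [3]
  [5] addr=0x4f blk=9 s=1: L1-HIT | VC [3]
  [6] addr=0x4c blk=9 s=1: L1-HIT | VC [3]
  [7] addr=0x4b blk=9 s=1: L1-HIT | VC [3]
  [8] addr=0x1e blk=3 s=1: VC-HIT | VC [9]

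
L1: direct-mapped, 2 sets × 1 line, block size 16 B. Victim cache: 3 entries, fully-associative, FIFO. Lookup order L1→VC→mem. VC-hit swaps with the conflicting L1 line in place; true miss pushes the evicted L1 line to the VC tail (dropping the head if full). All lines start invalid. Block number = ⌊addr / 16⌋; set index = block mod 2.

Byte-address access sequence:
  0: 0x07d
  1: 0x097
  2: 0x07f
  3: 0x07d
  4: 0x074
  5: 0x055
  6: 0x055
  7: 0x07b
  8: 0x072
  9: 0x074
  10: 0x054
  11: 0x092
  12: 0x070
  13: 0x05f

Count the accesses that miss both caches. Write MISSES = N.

0: 0x7d (blk 7, set 1) → MISS  vc=[]
1: 0x97 (blk 9, set 1) → MISS  vc=[7]
2: 0x7f (blk 7, set 1) → VC-HIT  vc=[9]
3: 0x7d (blk 7, set 1) → L1-HIT  vc=[9]
4: 0x74 (blk 7, set 1) → L1-HIT  vc=[9]
5: 0x55 (blk 5, set 1) → MISS  vc=[9, 7]
6: 0x55 (blk 5, set 1) → L1-HIT  vc=[9, 7]
7: 0x7b (blk 7, set 1) → VC-HIT  vc=[9, 5]
8: 0x72 (blk 7, set 1) → L1-HIT  vc=[9, 5]
9: 0x74 (blk 7, set 1) → L1-HIT  vc=[9, 5]
10: 0x54 (blk 5, set 1) → VC-HIT  vc=[9, 7]
11: 0x92 (blk 9, set 1) → VC-HIT  vc=[5, 7]
12: 0x70 (blk 7, set 1) → VC-HIT  vc=[5, 9]
13: 0x5f (blk 5, set 1) → VC-HIT  vc=[7, 9]

MISSES = 3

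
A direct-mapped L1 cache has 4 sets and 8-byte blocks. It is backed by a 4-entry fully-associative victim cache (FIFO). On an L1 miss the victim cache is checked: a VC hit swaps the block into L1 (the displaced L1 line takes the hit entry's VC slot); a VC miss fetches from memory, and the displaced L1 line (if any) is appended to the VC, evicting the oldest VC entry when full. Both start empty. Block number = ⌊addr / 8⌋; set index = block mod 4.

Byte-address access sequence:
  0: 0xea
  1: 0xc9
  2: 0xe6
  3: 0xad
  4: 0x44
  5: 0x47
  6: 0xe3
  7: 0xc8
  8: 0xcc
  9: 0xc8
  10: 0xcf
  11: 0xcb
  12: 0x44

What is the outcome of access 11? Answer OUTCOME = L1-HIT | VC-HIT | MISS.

OUTCOME = L1-HIT

  [0] addr=0xea blk=29 s=1: MISS | VC []
  [1] addr=0xc9 blk=25 s=1: MISS | VC [29]
  [2] addr=0xe6 blk=28 s=0: MISS | VC [29]
  [3] addr=0xad blk=21 s=1: MISS | VC [29, 25]
  [4] addr=0x44 blk=8 s=0: MISS | VC [29, 25, 28]
  [5] addr=0x47 blk=8 s=0: L1-HIT | VC [29, 25, 28]
  [6] addr=0xe3 blk=28 s=0: VC-HIT | VC [29, 25, 8]
  [7] addr=0xc8 blk=25 s=1: VC-HIT | VC [29, 21, 8]
  [8] addr=0xcc blk=25 s=1: L1-HIT | VC [29, 21, 8]
  [9] addr=0xc8 blk=25 s=1: L1-HIT | VC [29, 21, 8]
  [10] addr=0xcf blk=25 s=1: L1-HIT | VC [29, 21, 8]
  [11] addr=0xcb blk=25 s=1: L1-HIT | VC [29, 21, 8]
  [12] addr=0x44 blk=8 s=0: VC-HIT | VC [29, 21, 28]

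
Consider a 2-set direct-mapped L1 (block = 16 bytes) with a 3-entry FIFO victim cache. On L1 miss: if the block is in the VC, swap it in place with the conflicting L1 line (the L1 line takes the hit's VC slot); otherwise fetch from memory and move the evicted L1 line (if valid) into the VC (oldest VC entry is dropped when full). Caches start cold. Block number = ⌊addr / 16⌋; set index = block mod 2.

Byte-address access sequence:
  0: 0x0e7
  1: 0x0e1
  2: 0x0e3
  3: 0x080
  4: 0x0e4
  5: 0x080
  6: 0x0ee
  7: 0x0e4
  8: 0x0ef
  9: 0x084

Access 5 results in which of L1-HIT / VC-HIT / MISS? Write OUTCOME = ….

0: 0xe7 (blk 14, set 0) → MISS  vc=[]
1: 0xe1 (blk 14, set 0) → L1-HIT  vc=[]
2: 0xe3 (blk 14, set 0) → L1-HIT  vc=[]
3: 0x80 (blk 8, set 0) → MISS  vc=[14]
4: 0xe4 (blk 14, set 0) → VC-HIT  vc=[8]
5: 0x80 (blk 8, set 0) → VC-HIT  vc=[14]
6: 0xee (blk 14, set 0) → VC-HIT  vc=[8]
7: 0xe4 (blk 14, set 0) → L1-HIT  vc=[8]
8: 0xef (blk 14, set 0) → L1-HIT  vc=[8]
9: 0x84 (blk 8, set 0) → VC-HIT  vc=[14]

OUTCOME = VC-HIT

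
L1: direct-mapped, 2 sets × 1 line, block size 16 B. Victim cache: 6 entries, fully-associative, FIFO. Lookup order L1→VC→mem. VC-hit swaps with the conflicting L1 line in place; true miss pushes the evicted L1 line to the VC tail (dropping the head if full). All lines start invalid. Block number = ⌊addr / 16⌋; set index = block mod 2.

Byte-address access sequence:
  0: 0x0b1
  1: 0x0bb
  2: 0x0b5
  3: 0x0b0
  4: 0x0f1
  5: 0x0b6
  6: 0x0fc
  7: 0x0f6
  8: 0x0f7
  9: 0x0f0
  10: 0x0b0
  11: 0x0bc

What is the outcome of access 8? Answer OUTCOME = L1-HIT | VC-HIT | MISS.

OUTCOME = L1-HIT

  [0] addr=0xb1 blk=11 s=1: MISS | VC []
  [1] addr=0xbb blk=11 s=1: L1-HIT | VC []
  [2] addr=0xb5 blk=11 s=1: L1-HIT | VC []
  [3] addr=0xb0 blk=11 s=1: L1-HIT | VC []
  [4] addr=0xf1 blk=15 s=1: MISS | VC [11]
  [5] addr=0xb6 blk=11 s=1: VC-HIT | VC [15]
  [6] addr=0xfc blk=15 s=1: VC-HIT | VC [11]
  [7] addr=0xf6 blk=15 s=1: L1-HIT | VC [11]
  [8] addr=0xf7 blk=15 s=1: L1-HIT | VC [11]
  [9] addr=0xf0 blk=15 s=1: L1-HIT | VC [11]
  [10] addr=0xb0 blk=11 s=1: VC-HIT | VC [15]
  [11] addr=0xbc blk=11 s=1: L1-HIT | VC [15]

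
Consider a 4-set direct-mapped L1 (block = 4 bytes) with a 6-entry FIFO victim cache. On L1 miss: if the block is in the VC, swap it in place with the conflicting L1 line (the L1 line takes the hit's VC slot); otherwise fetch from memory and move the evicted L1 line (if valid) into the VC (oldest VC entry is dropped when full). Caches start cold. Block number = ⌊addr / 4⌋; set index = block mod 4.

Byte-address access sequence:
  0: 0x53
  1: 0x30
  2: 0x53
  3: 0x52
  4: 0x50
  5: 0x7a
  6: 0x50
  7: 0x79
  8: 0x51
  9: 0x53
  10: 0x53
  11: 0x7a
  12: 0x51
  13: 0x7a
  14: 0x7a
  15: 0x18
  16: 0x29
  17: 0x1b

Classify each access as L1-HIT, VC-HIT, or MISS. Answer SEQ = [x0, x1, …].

SEQ = [MISS, MISS, VC-HIT, L1-HIT, L1-HIT, MISS, L1-HIT, L1-HIT, L1-HIT, L1-HIT, L1-HIT, L1-HIT, L1-HIT, L1-HIT, L1-HIT, MISS, MISS, VC-HIT]

  [0] addr=0x53 blk=20 s=0: MISS | VC []
  [1] addr=0x30 blk=12 s=0: MISS | VC [20]
  [2] addr=0x53 blk=20 s=0: VC-HIT | VC [12]
  [3] addr=0x52 blk=20 s=0: L1-HIT | VC [12]
  [4] addr=0x50 blk=20 s=0: L1-HIT | VC [12]
  [5] addr=0x7a blk=30 s=2: MISS | VC [12]
  [6] addr=0x50 blk=20 s=0: L1-HIT | VC [12]
  [7] addr=0x79 blk=30 s=2: L1-HIT | VC [12]
  [8] addr=0x51 blk=20 s=0: L1-HIT | VC [12]
  [9] addr=0x53 blk=20 s=0: L1-HIT | VC [12]
  [10] addr=0x53 blk=20 s=0: L1-HIT | VC [12]
  [11] addr=0x7a blk=30 s=2: L1-HIT | VC [12]
  [12] addr=0x51 blk=20 s=0: L1-HIT | VC [12]
  [13] addr=0x7a blk=30 s=2: L1-HIT | VC [12]
  [14] addr=0x7a blk=30 s=2: L1-HIT | VC [12]
  [15] addr=0x18 blk=6 s=2: MISS | VC [12, 30]
  [16] addr=0x29 blk=10 s=2: MISS | VC [12, 30, 6]
  [17] addr=0x1b blk=6 s=2: VC-HIT | VC [12, 30, 10]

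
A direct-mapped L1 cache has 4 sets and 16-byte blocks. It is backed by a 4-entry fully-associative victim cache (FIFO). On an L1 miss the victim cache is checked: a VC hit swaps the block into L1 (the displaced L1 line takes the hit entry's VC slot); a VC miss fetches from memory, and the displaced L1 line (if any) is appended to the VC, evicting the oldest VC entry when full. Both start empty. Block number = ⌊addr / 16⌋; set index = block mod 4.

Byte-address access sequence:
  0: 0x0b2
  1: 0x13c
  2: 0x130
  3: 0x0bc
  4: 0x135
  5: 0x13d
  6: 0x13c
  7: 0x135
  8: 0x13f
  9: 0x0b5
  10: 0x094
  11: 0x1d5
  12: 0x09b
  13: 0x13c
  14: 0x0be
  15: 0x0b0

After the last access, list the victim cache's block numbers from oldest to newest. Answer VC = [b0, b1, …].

VC = [19, 29]

#0 0xb2→b11/s3 MISS; vc=[]
#1 0x13c→b19/s3 MISS; vc=[11]
#2 0x130→b19/s3 L1-HIT; vc=[11]
#3 0xbc→b11/s3 VC-HIT; vc=[19]
#4 0x135→b19/s3 VC-HIT; vc=[11]
#5 0x13d→b19/s3 L1-HIT; vc=[11]
#6 0x13c→b19/s3 L1-HIT; vc=[11]
#7 0x135→b19/s3 L1-HIT; vc=[11]
#8 0x13f→b19/s3 L1-HIT; vc=[11]
#9 0xb5→b11/s3 VC-HIT; vc=[19]
#10 0x94→b9/s1 MISS; vc=[19]
#11 0x1d5→b29/s1 MISS; vc=[19,9]
#12 0x9b→b9/s1 VC-HIT; vc=[19,29]
#13 0x13c→b19/s3 VC-HIT; vc=[11,29]
#14 0xbe→b11/s3 VC-HIT; vc=[19,29]
#15 0xb0→b11/s3 L1-HIT; vc=[19,29]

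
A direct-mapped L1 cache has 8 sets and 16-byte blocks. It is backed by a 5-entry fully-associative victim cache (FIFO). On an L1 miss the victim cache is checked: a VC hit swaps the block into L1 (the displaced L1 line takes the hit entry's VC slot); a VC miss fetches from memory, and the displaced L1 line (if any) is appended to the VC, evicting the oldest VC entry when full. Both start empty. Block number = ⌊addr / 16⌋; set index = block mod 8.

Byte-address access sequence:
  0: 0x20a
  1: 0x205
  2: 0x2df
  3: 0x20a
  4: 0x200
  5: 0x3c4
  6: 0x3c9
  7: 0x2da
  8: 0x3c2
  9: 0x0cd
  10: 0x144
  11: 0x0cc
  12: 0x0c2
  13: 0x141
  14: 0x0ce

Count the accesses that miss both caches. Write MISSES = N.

  [0] addr=0x20a blk=32 s=0: MISS | VC []
  [1] addr=0x205 blk=32 s=0: L1-HIT | VC []
  [2] addr=0x2df blk=45 s=5: MISS | VC []
  [3] addr=0x20a blk=32 s=0: L1-HIT | VC []
  [4] addr=0x200 blk=32 s=0: L1-HIT | VC []
  [5] addr=0x3c4 blk=60 s=4: MISS | VC []
  [6] addr=0x3c9 blk=60 s=4: L1-HIT | VC []
  [7] addr=0x2da blk=45 s=5: L1-HIT | VC []
  [8] addr=0x3c2 blk=60 s=4: L1-HIT | VC []
  [9] addr=0xcd blk=12 s=4: MISS | VC [60]
  [10] addr=0x144 blk=20 s=4: MISS | VC [60, 12]
  [11] addr=0xcc blk=12 s=4: VC-HIT | VC [60, 20]
  [12] addr=0xc2 blk=12 s=4: L1-HIT | VC [60, 20]
  [13] addr=0x141 blk=20 s=4: VC-HIT | VC [60, 12]
  [14] addr=0xce blk=12 s=4: VC-HIT | VC [60, 20]

MISSES = 5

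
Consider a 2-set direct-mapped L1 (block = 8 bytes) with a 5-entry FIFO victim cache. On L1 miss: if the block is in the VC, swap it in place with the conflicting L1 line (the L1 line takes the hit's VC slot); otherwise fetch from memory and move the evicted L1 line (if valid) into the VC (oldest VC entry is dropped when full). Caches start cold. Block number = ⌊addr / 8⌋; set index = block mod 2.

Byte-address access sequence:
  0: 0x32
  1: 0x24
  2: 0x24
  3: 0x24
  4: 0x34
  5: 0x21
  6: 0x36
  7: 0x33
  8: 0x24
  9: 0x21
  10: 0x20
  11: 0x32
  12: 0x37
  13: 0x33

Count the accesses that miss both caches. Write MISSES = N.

0: 0x32 (blk 6, set 0) → MISS  vc=[]
1: 0x24 (blk 4, set 0) → MISS  vc=[6]
2: 0x24 (blk 4, set 0) → L1-HIT  vc=[6]
3: 0x24 (blk 4, set 0) → L1-HIT  vc=[6]
4: 0x34 (blk 6, set 0) → VC-HIT  vc=[4]
5: 0x21 (blk 4, set 0) → VC-HIT  vc=[6]
6: 0x36 (blk 6, set 0) → VC-HIT  vc=[4]
7: 0x33 (blk 6, set 0) → L1-HIT  vc=[4]
8: 0x24 (blk 4, set 0) → VC-HIT  vc=[6]
9: 0x21 (blk 4, set 0) → L1-HIT  vc=[6]
10: 0x20 (blk 4, set 0) → L1-HIT  vc=[6]
11: 0x32 (blk 6, set 0) → VC-HIT  vc=[4]
12: 0x37 (blk 6, set 0) → L1-HIT  vc=[4]
13: 0x33 (blk 6, set 0) → L1-HIT  vc=[4]

MISSES = 2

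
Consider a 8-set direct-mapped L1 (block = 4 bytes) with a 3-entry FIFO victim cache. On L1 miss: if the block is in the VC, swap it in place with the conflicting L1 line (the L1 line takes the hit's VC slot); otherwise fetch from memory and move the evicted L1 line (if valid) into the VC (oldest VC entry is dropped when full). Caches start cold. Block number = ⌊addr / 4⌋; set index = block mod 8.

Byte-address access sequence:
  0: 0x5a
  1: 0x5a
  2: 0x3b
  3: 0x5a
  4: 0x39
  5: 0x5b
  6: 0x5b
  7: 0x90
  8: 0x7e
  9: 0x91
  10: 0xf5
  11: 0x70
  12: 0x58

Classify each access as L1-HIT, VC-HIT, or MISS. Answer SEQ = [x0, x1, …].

  [0] addr=0x5a blk=22 s=6: MISS | VC []
  [1] addr=0x5a blk=22 s=6: L1-HIT | VC []
  [2] addr=0x3b blk=14 s=6: MISS | VC [22]
  [3] addr=0x5a blk=22 s=6: VC-HIT | VC [14]
  [4] addr=0x39 blk=14 s=6: VC-HIT | VC [22]
  [5] addr=0x5b blk=22 s=6: VC-HIT | VC [14]
  [6] addr=0x5b blk=22 s=6: L1-HIT | VC [14]
  [7] addr=0x90 blk=36 s=4: MISS | VC [14]
  [8] addr=0x7e blk=31 s=7: MISS | VC [14]
  [9] addr=0x91 blk=36 s=4: L1-HIT | VC [14]
  [10] addr=0xf5 blk=61 s=5: MISS | VC [14]
  [11] addr=0x70 blk=28 s=4: MISS | VC [14, 36]
  [12] addr=0x58 blk=22 s=6: L1-HIT | VC [14, 36]

SEQ = [MISS, L1-HIT, MISS, VC-HIT, VC-HIT, VC-HIT, L1-HIT, MISS, MISS, L1-HIT, MISS, MISS, L1-HIT]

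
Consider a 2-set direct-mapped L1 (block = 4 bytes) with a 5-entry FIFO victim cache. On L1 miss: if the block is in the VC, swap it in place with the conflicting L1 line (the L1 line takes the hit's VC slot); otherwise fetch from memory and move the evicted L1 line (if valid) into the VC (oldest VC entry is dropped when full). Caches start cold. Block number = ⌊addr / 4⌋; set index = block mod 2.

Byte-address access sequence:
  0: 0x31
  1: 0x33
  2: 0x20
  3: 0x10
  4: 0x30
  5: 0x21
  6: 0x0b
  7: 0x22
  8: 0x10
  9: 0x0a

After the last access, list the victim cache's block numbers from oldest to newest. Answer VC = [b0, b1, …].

VC = [8, 12, 4]

#0 0x31→b12/s0 MISS; vc=[]
#1 0x33→b12/s0 L1-HIT; vc=[]
#2 0x20→b8/s0 MISS; vc=[12]
#3 0x10→b4/s0 MISS; vc=[12,8]
#4 0x30→b12/s0 VC-HIT; vc=[4,8]
#5 0x21→b8/s0 VC-HIT; vc=[4,12]
#6 0xb→b2/s0 MISS; vc=[4,12,8]
#7 0x22→b8/s0 VC-HIT; vc=[4,12,2]
#8 0x10→b4/s0 VC-HIT; vc=[8,12,2]
#9 0xa→b2/s0 VC-HIT; vc=[8,12,4]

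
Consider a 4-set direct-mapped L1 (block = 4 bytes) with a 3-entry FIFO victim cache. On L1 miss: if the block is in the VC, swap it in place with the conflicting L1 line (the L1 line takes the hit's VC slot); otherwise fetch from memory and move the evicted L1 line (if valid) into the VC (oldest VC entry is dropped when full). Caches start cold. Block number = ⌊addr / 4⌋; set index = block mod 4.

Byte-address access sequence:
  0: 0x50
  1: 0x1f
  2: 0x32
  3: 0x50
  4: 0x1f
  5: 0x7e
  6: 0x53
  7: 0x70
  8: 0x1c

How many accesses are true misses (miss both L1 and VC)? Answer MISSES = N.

MISSES = 5

  [0] addr=0x50 blk=20 s=0: MISS | VC []
  [1] addr=0x1f blk=7 s=3: MISS | VC []
  [2] addr=0x32 blk=12 s=0: MISS | VC [20]
  [3] addr=0x50 blk=20 s=0: VC-HIT | VC [12]
  [4] addr=0x1f blk=7 s=3: L1-HIT | VC [12]
  [5] addr=0x7e blk=31 s=3: MISS | VC [12, 7]
  [6] addr=0x53 blk=20 s=0: L1-HIT | VC [12, 7]
  [7] addr=0x70 blk=28 s=0: MISS | VC [12, 7, 20]
  [8] addr=0x1c blk=7 s=3: VC-HIT | VC [12, 31, 20]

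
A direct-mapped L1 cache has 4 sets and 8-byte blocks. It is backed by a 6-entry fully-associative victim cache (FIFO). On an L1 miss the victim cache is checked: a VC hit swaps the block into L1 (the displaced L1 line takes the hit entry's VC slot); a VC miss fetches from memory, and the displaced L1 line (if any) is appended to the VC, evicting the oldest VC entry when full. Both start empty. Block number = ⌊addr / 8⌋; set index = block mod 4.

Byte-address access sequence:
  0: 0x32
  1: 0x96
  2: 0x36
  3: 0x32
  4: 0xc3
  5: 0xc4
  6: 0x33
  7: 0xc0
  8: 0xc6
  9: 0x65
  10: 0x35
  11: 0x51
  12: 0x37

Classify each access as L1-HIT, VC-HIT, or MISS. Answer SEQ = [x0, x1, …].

#0 0x32→b6/s2 MISS; vc=[]
#1 0x96→b18/s2 MISS; vc=[6]
#2 0x36→b6/s2 VC-HIT; vc=[18]
#3 0x32→b6/s2 L1-HIT; vc=[18]
#4 0xc3→b24/s0 MISS; vc=[18]
#5 0xc4→b24/s0 L1-HIT; vc=[18]
#6 0x33→b6/s2 L1-HIT; vc=[18]
#7 0xc0→b24/s0 L1-HIT; vc=[18]
#8 0xc6→b24/s0 L1-HIT; vc=[18]
#9 0x65→b12/s0 MISS; vc=[18,24]
#10 0x35→b6/s2 L1-HIT; vc=[18,24]
#11 0x51→b10/s2 MISS; vc=[18,24,6]
#12 0x37→b6/s2 VC-HIT; vc=[18,24,10]

SEQ = [MISS, MISS, VC-HIT, L1-HIT, MISS, L1-HIT, L1-HIT, L1-HIT, L1-HIT, MISS, L1-HIT, MISS, VC-HIT]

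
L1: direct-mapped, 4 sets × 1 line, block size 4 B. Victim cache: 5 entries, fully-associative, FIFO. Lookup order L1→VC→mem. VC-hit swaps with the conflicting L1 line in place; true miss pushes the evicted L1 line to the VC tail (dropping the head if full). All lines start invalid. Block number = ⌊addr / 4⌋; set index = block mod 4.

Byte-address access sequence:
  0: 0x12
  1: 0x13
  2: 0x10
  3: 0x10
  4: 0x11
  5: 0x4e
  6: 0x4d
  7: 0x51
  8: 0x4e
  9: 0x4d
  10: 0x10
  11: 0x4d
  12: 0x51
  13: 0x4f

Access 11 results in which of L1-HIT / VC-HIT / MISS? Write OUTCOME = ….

OUTCOME = L1-HIT

  [0] addr=0x12 blk=4 s=0: MISS | VC []
  [1] addr=0x13 blk=4 s=0: L1-HIT | VC []
  [2] addr=0x10 blk=4 s=0: L1-HIT | VC []
  [3] addr=0x10 blk=4 s=0: L1-HIT | VC []
  [4] addr=0x11 blk=4 s=0: L1-HIT | VC []
  [5] addr=0x4e blk=19 s=3: MISS | VC []
  [6] addr=0x4d blk=19 s=3: L1-HIT | VC []
  [7] addr=0x51 blk=20 s=0: MISS | VC [4]
  [8] addr=0x4e blk=19 s=3: L1-HIT | VC [4]
  [9] addr=0x4d blk=19 s=3: L1-HIT | VC [4]
  [10] addr=0x10 blk=4 s=0: VC-HIT | VC [20]
  [11] addr=0x4d blk=19 s=3: L1-HIT | VC [20]
  [12] addr=0x51 blk=20 s=0: VC-HIT | VC [4]
  [13] addr=0x4f blk=19 s=3: L1-HIT | VC [4]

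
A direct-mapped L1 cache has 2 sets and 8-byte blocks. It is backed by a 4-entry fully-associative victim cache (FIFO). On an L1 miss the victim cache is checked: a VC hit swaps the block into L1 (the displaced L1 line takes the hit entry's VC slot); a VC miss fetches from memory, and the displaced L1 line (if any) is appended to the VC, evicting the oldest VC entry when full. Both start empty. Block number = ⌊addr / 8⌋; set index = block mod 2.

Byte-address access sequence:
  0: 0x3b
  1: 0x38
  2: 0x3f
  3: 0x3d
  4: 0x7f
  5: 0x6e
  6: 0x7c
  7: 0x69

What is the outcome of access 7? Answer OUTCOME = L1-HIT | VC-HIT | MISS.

  [0] addr=0x3b blk=7 s=1: MISS | VC []
  [1] addr=0x38 blk=7 s=1: L1-HIT | VC []
  [2] addr=0x3f blk=7 s=1: L1-HIT | VC []
  [3] addr=0x3d blk=7 s=1: L1-HIT | VC []
  [4] addr=0x7f blk=15 s=1: MISS | VC [7]
  [5] addr=0x6e blk=13 s=1: MISS | VC [7, 15]
  [6] addr=0x7c blk=15 s=1: VC-HIT | VC [7, 13]
  [7] addr=0x69 blk=13 s=1: VC-HIT | VC [7, 15]

OUTCOME = VC-HIT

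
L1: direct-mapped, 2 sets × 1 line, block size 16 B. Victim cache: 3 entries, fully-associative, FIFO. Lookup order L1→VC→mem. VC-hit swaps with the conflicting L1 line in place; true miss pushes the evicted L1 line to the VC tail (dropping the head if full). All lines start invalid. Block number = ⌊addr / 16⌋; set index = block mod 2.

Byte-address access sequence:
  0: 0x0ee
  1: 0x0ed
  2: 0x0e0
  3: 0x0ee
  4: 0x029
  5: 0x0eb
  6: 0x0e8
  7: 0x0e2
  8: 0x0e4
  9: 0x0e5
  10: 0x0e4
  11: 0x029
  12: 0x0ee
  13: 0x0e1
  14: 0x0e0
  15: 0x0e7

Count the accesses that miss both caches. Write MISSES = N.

#0 0xee→b14/s0 MISS; vc=[]
#1 0xed→b14/s0 L1-HIT; vc=[]
#2 0xe0→b14/s0 L1-HIT; vc=[]
#3 0xee→b14/s0 L1-HIT; vc=[]
#4 0x29→b2/s0 MISS; vc=[14]
#5 0xeb→b14/s0 VC-HIT; vc=[2]
#6 0xe8→b14/s0 L1-HIT; vc=[2]
#7 0xe2→b14/s0 L1-HIT; vc=[2]
#8 0xe4→b14/s0 L1-HIT; vc=[2]
#9 0xe5→b14/s0 L1-HIT; vc=[2]
#10 0xe4→b14/s0 L1-HIT; vc=[2]
#11 0x29→b2/s0 VC-HIT; vc=[14]
#12 0xee→b14/s0 VC-HIT; vc=[2]
#13 0xe1→b14/s0 L1-HIT; vc=[2]
#14 0xe0→b14/s0 L1-HIT; vc=[2]
#15 0xe7→b14/s0 L1-HIT; vc=[2]

MISSES = 2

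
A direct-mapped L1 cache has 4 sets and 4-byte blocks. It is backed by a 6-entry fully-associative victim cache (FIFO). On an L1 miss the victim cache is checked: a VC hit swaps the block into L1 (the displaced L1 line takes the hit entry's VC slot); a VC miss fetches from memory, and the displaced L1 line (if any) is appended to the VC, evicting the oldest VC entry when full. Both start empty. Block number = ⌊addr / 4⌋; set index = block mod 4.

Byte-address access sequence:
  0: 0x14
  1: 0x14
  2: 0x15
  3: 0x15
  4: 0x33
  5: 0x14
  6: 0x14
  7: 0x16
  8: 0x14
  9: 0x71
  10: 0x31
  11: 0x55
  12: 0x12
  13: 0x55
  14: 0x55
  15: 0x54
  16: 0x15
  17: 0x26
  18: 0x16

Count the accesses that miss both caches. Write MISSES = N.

MISSES = 6

#0 0x14→b5/s1 MISS; vc=[]
#1 0x14→b5/s1 L1-HIT; vc=[]
#2 0x15→b5/s1 L1-HIT; vc=[]
#3 0x15→b5/s1 L1-HIT; vc=[]
#4 0x33→b12/s0 MISS; vc=[]
#5 0x14→b5/s1 L1-HIT; vc=[]
#6 0x14→b5/s1 L1-HIT; vc=[]
#7 0x16→b5/s1 L1-HIT; vc=[]
#8 0x14→b5/s1 L1-HIT; vc=[]
#9 0x71→b28/s0 MISS; vc=[12]
#10 0x31→b12/s0 VC-HIT; vc=[28]
#11 0x55→b21/s1 MISS; vc=[28,5]
#12 0x12→b4/s0 MISS; vc=[28,5,12]
#13 0x55→b21/s1 L1-HIT; vc=[28,5,12]
#14 0x55→b21/s1 L1-HIT; vc=[28,5,12]
#15 0x54→b21/s1 L1-HIT; vc=[28,5,12]
#16 0x15→b5/s1 VC-HIT; vc=[28,21,12]
#17 0x26→b9/s1 MISS; vc=[28,21,12,5]
#18 0x16→b5/s1 VC-HIT; vc=[28,21,12,9]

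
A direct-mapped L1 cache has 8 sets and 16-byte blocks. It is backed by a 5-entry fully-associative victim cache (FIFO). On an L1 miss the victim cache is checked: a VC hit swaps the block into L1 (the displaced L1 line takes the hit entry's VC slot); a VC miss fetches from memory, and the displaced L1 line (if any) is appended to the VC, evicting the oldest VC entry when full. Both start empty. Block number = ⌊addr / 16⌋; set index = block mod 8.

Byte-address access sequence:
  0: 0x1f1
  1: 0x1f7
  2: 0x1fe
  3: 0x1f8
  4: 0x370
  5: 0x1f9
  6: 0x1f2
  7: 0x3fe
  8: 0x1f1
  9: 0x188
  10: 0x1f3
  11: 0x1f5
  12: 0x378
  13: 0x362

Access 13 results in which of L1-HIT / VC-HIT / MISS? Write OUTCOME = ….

#0 0x1f1→b31/s7 MISS; vc=[]
#1 0x1f7→b31/s7 L1-HIT; vc=[]
#2 0x1fe→b31/s7 L1-HIT; vc=[]
#3 0x1f8→b31/s7 L1-HIT; vc=[]
#4 0x370→b55/s7 MISS; vc=[31]
#5 0x1f9→b31/s7 VC-HIT; vc=[55]
#6 0x1f2→b31/s7 L1-HIT; vc=[55]
#7 0x3fe→b63/s7 MISS; vc=[55,31]
#8 0x1f1→b31/s7 VC-HIT; vc=[55,63]
#9 0x188→b24/s0 MISS; vc=[55,63]
#10 0x1f3→b31/s7 L1-HIT; vc=[55,63]
#11 0x1f5→b31/s7 L1-HIT; vc=[55,63]
#12 0x378→b55/s7 VC-HIT; vc=[31,63]
#13 0x362→b54/s6 MISS; vc=[31,63]

OUTCOME = MISS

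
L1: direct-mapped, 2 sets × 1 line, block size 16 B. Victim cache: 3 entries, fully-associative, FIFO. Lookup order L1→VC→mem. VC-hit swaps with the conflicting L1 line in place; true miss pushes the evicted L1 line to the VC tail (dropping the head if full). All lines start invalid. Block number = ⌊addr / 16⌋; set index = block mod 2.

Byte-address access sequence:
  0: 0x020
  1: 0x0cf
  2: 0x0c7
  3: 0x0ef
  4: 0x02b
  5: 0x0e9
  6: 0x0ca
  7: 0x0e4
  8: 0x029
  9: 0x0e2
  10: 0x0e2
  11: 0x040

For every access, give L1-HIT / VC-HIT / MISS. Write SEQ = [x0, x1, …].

0: 0x20 (blk 2, set 0) → MISS  vc=[]
1: 0xcf (blk 12, set 0) → MISS  vc=[2]
2: 0xc7 (blk 12, set 0) → L1-HIT  vc=[2]
3: 0xef (blk 14, set 0) → MISS  vc=[2, 12]
4: 0x2b (blk 2, set 0) → VC-HIT  vc=[14, 12]
5: 0xe9 (blk 14, set 0) → VC-HIT  vc=[2, 12]
6: 0xca (blk 12, set 0) → VC-HIT  vc=[2, 14]
7: 0xe4 (blk 14, set 0) → VC-HIT  vc=[2, 12]
8: 0x29 (blk 2, set 0) → VC-HIT  vc=[14, 12]
9: 0xe2 (blk 14, set 0) → VC-HIT  vc=[2, 12]
10: 0xe2 (blk 14, set 0) → L1-HIT  vc=[2, 12]
11: 0x40 (blk 4, set 0) → MISS  vc=[2, 12, 14]

SEQ = [MISS, MISS, L1-HIT, MISS, VC-HIT, VC-HIT, VC-HIT, VC-HIT, VC-HIT, VC-HIT, L1-HIT, MISS]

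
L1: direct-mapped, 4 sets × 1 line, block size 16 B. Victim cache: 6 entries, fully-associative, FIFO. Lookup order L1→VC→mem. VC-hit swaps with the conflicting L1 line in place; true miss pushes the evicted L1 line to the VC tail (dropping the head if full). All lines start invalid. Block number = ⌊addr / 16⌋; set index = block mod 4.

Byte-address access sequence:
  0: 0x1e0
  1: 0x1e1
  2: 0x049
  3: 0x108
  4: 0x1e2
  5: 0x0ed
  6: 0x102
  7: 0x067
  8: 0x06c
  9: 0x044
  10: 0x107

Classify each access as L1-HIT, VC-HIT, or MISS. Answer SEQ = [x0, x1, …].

SEQ = [MISS, L1-HIT, MISS, MISS, L1-HIT, MISS, L1-HIT, MISS, L1-HIT, VC-HIT, VC-HIT]

0: 0x1e0 (blk 30, set 2) → MISS  vc=[]
1: 0x1e1 (blk 30, set 2) → L1-HIT  vc=[]
2: 0x49 (blk 4, set 0) → MISS  vc=[]
3: 0x108 (blk 16, set 0) → MISS  vc=[4]
4: 0x1e2 (blk 30, set 2) → L1-HIT  vc=[4]
5: 0xed (blk 14, set 2) → MISS  vc=[4, 30]
6: 0x102 (blk 16, set 0) → L1-HIT  vc=[4, 30]
7: 0x67 (blk 6, set 2) → MISS  vc=[4, 30, 14]
8: 0x6c (blk 6, set 2) → L1-HIT  vc=[4, 30, 14]
9: 0x44 (blk 4, set 0) → VC-HIT  vc=[16, 30, 14]
10: 0x107 (blk 16, set 0) → VC-HIT  vc=[4, 30, 14]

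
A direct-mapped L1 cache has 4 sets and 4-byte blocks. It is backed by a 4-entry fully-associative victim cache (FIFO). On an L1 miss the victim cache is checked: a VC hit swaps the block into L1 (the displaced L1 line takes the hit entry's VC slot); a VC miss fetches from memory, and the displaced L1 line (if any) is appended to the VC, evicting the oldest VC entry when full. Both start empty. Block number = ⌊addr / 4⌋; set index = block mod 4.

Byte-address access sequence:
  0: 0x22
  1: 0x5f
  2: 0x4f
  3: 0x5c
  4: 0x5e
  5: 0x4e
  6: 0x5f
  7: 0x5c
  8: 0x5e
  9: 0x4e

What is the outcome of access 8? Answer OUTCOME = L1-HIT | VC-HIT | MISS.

OUTCOME = L1-HIT

#0 0x22→b8/s0 MISS; vc=[]
#1 0x5f→b23/s3 MISS; vc=[]
#2 0x4f→b19/s3 MISS; vc=[23]
#3 0x5c→b23/s3 VC-HIT; vc=[19]
#4 0x5e→b23/s3 L1-HIT; vc=[19]
#5 0x4e→b19/s3 VC-HIT; vc=[23]
#6 0x5f→b23/s3 VC-HIT; vc=[19]
#7 0x5c→b23/s3 L1-HIT; vc=[19]
#8 0x5e→b23/s3 L1-HIT; vc=[19]
#9 0x4e→b19/s3 VC-HIT; vc=[23]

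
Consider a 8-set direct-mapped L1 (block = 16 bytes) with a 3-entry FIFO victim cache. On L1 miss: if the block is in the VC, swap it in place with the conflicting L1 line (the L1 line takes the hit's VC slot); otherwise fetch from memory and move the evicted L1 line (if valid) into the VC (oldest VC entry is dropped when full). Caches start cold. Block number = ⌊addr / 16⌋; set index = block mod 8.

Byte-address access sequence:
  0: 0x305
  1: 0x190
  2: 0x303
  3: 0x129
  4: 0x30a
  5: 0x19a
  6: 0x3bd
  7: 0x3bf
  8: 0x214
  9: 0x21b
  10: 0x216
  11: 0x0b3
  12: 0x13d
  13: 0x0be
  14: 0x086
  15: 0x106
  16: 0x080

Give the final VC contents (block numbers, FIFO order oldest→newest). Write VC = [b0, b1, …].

0: 0x305 (blk 48, set 0) → MISS  vc=[]
1: 0x190 (blk 25, set 1) → MISS  vc=[]
2: 0x303 (blk 48, set 0) → L1-HIT  vc=[]
3: 0x129 (blk 18, set 2) → MISS  vc=[]
4: 0x30a (blk 48, set 0) → L1-HIT  vc=[]
5: 0x19a (blk 25, set 1) → L1-HIT  vc=[]
6: 0x3bd (blk 59, set 3) → MISS  vc=[]
7: 0x3bf (blk 59, set 3) → L1-HIT  vc=[]
8: 0x214 (blk 33, set 1) → MISS  vc=[25]
9: 0x21b (blk 33, set 1) → L1-HIT  vc=[25]
10: 0x216 (blk 33, set 1) → L1-HIT  vc=[25]
11: 0xb3 (blk 11, set 3) → MISS  vc=[25, 59]
12: 0x13d (blk 19, set 3) → MISS  vc=[25, 59, 11]
13: 0xbe (blk 11, set 3) → VC-HIT  vc=[25, 59, 19]
14: 0x86 (blk 8, set 0) → MISS  vc=[59, 19, 48]
15: 0x106 (blk 16, set 0) → MISS  vc=[19, 48, 8]
16: 0x80 (blk 8, set 0) → VC-HIT  vc=[19, 48, 16]

VC = [19, 48, 16]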